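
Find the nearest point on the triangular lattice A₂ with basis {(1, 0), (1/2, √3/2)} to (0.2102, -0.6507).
(0.5, -0.866)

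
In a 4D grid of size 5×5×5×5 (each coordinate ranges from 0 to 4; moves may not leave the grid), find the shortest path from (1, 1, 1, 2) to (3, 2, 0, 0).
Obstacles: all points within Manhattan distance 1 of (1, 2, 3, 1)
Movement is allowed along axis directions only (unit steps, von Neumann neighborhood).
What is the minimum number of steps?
6
(one shortest path: (1, 1, 1, 2) → (2, 1, 1, 2) → (3, 1, 1, 2) → (3, 2, 1, 2) → (3, 2, 0, 2) → (3, 2, 0, 1) → (3, 2, 0, 0))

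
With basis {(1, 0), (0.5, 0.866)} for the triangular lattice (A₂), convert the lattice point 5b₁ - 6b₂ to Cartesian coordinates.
(2, -5.196)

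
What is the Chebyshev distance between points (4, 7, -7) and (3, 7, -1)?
6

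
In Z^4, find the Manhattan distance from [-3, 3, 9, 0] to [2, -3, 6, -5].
19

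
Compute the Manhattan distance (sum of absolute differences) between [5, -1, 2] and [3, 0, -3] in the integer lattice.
8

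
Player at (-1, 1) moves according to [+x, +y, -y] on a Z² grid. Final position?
(0, 1)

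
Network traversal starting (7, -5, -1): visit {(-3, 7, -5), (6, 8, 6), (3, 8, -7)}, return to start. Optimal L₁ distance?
72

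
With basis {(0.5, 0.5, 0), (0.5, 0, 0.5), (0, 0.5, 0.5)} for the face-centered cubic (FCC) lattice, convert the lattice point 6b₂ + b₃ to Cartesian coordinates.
(3, 0.5, 3.5)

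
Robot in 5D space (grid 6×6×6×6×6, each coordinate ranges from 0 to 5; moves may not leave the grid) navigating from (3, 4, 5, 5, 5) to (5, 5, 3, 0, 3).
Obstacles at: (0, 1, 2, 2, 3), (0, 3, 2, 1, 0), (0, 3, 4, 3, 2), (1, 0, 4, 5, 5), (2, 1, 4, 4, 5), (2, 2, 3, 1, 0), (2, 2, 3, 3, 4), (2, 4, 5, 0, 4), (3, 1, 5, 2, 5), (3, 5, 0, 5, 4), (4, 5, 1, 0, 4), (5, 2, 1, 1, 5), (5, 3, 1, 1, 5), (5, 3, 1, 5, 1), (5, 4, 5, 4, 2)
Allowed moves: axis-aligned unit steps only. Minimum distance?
12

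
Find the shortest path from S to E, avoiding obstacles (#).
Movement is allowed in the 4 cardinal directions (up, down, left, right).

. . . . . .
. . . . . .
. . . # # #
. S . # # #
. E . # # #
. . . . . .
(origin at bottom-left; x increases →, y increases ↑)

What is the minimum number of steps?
1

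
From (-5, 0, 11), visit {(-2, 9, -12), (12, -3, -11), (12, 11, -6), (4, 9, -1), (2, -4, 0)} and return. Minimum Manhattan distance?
130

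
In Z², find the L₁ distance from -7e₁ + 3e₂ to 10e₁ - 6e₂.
26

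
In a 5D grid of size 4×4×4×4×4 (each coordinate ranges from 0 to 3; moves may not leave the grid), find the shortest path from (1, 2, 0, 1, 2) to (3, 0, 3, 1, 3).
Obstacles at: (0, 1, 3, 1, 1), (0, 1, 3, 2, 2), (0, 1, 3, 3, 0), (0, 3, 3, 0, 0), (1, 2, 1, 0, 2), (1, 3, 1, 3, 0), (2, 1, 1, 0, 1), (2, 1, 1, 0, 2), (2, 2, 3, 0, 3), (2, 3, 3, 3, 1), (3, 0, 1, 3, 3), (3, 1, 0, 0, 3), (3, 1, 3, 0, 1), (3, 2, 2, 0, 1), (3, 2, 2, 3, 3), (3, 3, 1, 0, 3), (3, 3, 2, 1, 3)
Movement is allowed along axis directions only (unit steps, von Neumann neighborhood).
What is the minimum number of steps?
8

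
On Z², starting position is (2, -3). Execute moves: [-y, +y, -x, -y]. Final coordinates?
(1, -4)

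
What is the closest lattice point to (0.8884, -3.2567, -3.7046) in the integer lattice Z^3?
(1, -3, -4)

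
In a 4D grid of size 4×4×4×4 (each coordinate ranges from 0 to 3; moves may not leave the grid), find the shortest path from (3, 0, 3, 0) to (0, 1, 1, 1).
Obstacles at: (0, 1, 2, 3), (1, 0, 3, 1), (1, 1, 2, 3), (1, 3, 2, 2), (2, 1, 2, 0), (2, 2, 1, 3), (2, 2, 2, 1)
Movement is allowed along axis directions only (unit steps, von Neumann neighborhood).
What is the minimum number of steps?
7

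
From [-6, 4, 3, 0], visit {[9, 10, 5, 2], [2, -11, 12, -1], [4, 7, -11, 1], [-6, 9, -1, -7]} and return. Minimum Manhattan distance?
142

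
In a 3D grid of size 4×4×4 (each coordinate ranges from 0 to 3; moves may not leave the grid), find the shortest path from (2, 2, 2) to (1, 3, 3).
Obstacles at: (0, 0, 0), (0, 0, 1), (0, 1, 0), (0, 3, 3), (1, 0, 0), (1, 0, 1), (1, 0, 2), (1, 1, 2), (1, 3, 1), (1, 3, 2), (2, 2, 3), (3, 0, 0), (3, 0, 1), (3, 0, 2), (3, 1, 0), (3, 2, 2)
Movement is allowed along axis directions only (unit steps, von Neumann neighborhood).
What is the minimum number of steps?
3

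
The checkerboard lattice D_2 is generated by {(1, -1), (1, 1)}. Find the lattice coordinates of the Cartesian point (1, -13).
7b₁ - 6b₂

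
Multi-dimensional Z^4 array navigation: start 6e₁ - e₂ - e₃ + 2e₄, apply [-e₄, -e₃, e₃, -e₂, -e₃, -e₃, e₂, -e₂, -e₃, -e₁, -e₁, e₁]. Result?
(5, -2, -4, 1)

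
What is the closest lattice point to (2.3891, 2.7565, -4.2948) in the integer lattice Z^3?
(2, 3, -4)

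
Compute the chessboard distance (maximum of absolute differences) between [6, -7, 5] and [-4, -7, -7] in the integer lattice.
12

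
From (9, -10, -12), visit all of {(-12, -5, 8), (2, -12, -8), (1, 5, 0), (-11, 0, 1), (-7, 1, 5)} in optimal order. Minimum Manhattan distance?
78
(one optimal route: (9, -10, -12) → (2, -12, -8) → (1, 5, 0) → (-7, 1, 5) → (-11, 0, 1) → (-12, -5, 8))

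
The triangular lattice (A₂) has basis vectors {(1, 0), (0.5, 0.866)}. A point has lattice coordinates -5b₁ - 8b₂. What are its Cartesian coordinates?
(-9, -6.928)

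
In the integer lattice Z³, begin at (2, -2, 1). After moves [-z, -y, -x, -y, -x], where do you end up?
(0, -4, 0)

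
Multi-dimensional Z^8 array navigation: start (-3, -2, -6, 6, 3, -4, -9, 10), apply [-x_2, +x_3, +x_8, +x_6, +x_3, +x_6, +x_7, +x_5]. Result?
(-3, -3, -4, 6, 4, -2, -8, 11)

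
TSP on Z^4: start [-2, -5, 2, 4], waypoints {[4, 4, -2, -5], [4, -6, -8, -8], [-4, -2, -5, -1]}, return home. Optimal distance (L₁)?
86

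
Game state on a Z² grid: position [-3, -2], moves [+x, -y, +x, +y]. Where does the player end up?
(-1, -2)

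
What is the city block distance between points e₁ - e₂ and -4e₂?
4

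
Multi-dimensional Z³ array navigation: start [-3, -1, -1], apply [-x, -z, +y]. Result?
(-4, 0, -2)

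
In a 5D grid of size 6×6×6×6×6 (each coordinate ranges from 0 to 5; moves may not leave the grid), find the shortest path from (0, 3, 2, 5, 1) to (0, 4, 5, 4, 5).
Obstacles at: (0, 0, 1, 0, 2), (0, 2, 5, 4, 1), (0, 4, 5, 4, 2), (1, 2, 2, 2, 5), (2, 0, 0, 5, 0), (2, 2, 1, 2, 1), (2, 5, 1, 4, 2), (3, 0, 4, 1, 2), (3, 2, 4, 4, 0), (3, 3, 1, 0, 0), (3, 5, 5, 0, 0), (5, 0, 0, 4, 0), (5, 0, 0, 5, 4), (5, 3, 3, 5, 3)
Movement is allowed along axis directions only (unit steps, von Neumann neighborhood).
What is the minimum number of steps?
9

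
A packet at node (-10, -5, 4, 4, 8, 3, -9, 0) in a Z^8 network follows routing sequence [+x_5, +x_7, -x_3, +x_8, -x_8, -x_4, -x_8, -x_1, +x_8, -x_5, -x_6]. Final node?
(-11, -5, 3, 3, 8, 2, -8, 0)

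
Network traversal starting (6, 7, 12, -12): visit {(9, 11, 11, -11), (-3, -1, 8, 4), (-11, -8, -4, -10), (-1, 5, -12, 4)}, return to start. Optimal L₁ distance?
174
(one optimal route: (6, 7, 12, -12) → (9, 11, 11, -11) → (-3, -1, 8, 4) → (-1, 5, -12, 4) → (-11, -8, -4, -10) → (6, 7, 12, -12))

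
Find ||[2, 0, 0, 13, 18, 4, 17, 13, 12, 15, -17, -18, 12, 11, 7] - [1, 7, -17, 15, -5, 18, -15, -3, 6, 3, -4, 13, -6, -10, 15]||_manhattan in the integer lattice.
221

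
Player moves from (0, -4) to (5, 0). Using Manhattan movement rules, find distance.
9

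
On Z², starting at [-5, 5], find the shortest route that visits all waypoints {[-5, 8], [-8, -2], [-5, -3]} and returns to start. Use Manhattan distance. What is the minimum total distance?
28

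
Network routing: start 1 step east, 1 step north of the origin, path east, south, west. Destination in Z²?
(1, 0)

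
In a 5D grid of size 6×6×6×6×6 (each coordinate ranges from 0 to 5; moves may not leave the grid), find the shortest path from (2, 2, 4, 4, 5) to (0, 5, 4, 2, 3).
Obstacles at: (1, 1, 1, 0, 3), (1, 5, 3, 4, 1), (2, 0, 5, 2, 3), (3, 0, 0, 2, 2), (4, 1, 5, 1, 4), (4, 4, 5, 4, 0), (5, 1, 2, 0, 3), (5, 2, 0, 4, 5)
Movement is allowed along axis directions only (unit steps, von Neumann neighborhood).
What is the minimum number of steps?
9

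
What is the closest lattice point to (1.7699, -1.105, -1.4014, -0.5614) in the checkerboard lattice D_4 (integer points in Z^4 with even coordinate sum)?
(2, -1, -1, 0)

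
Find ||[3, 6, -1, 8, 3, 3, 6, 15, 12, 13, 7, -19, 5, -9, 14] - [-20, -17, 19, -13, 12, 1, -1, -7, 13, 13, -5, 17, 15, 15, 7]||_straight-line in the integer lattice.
68.4324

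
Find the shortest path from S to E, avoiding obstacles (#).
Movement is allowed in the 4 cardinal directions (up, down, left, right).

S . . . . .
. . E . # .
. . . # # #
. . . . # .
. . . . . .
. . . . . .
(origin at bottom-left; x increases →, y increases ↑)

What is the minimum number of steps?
3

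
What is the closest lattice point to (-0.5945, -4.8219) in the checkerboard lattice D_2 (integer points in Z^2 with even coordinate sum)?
(-1, -5)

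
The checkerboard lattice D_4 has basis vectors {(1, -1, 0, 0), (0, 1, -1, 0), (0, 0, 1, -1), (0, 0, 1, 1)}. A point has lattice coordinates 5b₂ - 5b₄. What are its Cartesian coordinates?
(0, 5, -10, -5)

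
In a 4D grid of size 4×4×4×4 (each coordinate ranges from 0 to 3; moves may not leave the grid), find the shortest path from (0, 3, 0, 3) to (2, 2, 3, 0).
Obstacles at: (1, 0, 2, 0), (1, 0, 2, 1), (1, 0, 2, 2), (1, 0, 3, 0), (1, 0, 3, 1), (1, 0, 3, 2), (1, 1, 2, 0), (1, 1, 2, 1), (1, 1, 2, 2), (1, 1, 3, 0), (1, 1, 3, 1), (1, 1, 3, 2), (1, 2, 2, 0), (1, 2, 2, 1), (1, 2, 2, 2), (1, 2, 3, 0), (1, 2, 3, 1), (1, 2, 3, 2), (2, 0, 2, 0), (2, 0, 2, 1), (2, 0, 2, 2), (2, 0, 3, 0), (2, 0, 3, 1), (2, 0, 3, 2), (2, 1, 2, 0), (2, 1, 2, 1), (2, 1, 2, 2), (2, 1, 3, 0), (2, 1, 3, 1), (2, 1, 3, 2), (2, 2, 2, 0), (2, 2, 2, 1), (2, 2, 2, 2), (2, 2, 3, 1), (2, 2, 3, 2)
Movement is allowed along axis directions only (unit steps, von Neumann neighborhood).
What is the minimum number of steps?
9
(one shortest path: (0, 3, 0, 3) → (1, 3, 0, 3) → (2, 3, 0, 3) → (2, 3, 1, 3) → (2, 3, 2, 3) → (2, 3, 3, 3) → (2, 3, 3, 2) → (2, 3, 3, 1) → (2, 3, 3, 0) → (2, 2, 3, 0))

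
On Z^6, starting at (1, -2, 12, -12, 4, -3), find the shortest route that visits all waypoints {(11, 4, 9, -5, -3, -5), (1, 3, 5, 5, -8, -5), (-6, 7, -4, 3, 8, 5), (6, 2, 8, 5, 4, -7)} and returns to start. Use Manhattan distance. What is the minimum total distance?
192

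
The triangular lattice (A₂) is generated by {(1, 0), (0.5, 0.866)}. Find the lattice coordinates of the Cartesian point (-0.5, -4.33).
2b₁ - 5b₂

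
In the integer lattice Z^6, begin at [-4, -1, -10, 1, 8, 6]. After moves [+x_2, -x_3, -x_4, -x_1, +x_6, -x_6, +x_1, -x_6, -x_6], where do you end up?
(-4, 0, -11, 0, 8, 4)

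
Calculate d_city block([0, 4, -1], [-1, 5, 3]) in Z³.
6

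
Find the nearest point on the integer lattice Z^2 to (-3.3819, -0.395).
(-3, 0)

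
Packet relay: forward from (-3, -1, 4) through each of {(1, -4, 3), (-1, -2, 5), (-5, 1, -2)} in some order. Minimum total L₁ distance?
26
(one optimal route: (-3, -1, 4) → (-1, -2, 5) → (1, -4, 3) → (-5, 1, -2))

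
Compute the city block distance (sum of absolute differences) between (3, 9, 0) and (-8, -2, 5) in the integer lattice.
27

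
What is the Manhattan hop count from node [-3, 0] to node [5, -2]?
10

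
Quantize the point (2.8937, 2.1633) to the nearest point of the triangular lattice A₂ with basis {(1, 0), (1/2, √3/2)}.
(3, 1.732)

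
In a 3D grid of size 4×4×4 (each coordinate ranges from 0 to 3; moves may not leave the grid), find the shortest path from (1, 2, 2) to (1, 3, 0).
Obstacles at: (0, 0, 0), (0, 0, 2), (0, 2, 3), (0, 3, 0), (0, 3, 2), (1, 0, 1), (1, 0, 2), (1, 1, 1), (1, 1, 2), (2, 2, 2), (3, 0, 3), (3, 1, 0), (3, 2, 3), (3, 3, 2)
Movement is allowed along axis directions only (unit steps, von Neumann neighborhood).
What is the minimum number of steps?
3
(one shortest path: (1, 2, 2) → (1, 3, 2) → (1, 3, 1) → (1, 3, 0))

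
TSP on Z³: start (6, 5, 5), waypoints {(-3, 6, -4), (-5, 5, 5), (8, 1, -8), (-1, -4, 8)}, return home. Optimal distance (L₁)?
86
(one optimal route: (6, 5, 5) → (8, 1, -8) → (-3, 6, -4) → (-5, 5, 5) → (-1, -4, 8) → (6, 5, 5))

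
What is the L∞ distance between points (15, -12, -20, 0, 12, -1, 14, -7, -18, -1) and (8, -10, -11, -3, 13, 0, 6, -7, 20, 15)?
38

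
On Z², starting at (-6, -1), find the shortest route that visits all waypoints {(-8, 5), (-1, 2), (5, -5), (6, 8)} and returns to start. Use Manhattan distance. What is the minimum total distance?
60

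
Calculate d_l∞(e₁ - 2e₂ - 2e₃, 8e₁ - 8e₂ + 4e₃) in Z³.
7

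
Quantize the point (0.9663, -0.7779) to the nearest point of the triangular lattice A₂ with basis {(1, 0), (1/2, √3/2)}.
(0.5, -0.866)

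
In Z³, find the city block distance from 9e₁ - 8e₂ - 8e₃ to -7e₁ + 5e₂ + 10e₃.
47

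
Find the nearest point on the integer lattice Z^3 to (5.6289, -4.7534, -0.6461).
(6, -5, -1)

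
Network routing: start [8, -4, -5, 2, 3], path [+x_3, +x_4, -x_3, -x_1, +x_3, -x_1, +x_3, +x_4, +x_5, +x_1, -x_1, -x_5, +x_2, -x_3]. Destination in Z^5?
(6, -3, -4, 4, 3)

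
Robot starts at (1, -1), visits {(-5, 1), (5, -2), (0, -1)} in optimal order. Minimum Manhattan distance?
18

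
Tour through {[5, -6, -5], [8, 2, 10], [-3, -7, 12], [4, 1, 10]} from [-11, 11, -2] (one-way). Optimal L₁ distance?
84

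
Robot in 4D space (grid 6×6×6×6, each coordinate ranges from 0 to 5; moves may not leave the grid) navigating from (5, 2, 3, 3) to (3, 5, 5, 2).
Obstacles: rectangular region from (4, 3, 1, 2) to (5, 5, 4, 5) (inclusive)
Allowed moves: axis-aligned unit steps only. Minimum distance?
8
(one shortest path: (5, 2, 3, 3) → (4, 2, 3, 3) → (3, 2, 3, 3) → (3, 3, 3, 3) → (3, 4, 3, 3) → (3, 5, 3, 3) → (3, 5, 4, 3) → (3, 5, 5, 3) → (3, 5, 5, 2))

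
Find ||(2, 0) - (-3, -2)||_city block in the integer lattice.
7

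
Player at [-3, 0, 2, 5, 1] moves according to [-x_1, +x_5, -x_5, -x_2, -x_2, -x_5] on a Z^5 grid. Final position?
(-4, -2, 2, 5, 0)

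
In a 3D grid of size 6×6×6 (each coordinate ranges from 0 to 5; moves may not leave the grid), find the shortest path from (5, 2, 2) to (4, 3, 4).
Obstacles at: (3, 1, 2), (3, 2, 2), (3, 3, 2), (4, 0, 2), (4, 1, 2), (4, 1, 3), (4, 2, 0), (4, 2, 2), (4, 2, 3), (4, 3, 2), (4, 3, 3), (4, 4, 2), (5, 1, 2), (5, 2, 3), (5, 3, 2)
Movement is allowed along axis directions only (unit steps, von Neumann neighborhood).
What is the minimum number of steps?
8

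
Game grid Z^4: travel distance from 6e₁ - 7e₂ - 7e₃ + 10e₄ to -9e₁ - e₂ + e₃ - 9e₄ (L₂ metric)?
26.1916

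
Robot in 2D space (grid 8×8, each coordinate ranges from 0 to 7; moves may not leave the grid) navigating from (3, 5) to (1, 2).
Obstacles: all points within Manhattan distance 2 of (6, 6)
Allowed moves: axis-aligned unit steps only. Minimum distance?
5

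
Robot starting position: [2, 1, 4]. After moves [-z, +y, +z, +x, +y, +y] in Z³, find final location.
(3, 4, 4)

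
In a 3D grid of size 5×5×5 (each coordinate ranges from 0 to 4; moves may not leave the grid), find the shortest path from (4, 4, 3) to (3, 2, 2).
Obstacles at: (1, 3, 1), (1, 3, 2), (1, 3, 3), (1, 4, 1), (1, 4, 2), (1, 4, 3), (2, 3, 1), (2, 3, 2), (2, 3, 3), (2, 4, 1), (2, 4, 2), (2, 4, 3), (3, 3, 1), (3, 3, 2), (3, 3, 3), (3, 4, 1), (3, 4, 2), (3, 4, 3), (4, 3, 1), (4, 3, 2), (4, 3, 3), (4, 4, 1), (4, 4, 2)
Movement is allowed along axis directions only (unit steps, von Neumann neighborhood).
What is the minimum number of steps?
6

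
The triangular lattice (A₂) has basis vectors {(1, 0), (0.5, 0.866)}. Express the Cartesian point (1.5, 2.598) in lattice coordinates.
3b₂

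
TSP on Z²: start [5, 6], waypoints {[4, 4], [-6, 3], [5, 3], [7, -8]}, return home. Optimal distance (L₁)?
54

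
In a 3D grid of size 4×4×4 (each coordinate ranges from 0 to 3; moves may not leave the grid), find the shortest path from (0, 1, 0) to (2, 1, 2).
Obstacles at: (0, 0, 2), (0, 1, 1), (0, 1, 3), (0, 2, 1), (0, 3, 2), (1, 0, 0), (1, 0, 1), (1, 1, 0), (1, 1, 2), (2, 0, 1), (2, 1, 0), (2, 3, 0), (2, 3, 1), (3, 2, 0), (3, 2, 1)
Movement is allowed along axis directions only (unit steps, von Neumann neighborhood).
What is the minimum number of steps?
6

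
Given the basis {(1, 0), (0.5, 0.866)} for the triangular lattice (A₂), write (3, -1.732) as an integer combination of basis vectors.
4b₁ - 2b₂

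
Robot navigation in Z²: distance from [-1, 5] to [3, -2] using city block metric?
11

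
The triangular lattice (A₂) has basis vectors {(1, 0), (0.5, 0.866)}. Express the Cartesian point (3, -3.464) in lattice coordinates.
5b₁ - 4b₂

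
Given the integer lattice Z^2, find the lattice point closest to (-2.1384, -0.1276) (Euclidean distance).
(-2, 0)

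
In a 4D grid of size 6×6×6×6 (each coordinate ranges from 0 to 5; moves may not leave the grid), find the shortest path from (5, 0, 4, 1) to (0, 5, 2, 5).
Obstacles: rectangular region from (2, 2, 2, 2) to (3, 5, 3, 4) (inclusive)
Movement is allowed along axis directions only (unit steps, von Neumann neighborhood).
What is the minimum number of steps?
16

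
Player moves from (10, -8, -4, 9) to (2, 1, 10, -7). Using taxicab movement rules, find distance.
47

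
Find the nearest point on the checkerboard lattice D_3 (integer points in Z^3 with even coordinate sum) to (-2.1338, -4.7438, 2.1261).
(-2, -4, 2)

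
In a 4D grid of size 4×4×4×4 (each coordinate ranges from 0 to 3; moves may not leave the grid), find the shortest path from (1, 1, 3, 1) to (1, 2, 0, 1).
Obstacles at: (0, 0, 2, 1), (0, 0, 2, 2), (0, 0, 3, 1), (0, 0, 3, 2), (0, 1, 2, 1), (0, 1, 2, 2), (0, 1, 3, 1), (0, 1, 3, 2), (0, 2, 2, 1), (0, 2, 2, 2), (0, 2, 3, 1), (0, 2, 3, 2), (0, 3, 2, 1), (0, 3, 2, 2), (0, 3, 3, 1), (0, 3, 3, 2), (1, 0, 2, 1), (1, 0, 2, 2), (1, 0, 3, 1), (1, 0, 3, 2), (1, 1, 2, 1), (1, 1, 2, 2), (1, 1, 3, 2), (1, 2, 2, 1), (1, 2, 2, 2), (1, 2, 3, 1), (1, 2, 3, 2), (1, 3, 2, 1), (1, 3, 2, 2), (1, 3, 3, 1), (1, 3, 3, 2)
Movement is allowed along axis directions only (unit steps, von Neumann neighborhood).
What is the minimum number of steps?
6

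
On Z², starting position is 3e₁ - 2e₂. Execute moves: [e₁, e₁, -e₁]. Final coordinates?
(4, -2)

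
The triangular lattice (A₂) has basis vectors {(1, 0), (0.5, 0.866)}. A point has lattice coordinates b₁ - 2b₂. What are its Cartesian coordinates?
(0, -1.732)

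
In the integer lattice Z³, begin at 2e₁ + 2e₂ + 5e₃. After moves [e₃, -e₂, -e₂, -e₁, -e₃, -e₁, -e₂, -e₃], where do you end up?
(0, -1, 4)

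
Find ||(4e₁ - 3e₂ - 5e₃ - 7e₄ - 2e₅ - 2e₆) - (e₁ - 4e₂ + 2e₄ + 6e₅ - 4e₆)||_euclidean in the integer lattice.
13.5647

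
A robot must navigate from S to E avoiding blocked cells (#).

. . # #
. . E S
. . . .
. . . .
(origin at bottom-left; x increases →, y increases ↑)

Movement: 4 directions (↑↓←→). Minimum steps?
1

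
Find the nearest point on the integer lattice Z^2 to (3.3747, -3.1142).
(3, -3)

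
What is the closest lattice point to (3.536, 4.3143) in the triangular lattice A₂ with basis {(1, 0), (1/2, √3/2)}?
(3.5, 4.33)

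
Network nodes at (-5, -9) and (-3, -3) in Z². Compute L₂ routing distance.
6.32456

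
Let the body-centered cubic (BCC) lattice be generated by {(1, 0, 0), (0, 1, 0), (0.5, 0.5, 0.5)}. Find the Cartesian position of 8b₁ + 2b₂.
(8, 2, 0)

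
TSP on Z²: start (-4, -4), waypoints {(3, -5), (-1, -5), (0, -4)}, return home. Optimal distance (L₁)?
16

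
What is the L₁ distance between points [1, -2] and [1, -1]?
1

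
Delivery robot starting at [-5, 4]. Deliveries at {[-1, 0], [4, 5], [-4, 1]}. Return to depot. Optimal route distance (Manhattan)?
28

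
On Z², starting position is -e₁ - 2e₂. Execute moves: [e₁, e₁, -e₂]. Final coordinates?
(1, -3)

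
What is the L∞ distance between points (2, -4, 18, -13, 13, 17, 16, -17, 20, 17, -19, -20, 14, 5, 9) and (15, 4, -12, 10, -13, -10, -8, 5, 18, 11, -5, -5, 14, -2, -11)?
30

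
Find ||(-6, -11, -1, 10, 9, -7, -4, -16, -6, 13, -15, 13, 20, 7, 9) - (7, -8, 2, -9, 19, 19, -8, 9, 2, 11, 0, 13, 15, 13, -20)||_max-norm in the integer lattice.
29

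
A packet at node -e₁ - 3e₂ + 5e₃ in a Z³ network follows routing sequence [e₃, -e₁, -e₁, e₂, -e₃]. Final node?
(-3, -2, 5)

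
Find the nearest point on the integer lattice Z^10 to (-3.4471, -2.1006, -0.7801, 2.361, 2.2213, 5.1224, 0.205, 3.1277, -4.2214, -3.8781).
(-3, -2, -1, 2, 2, 5, 0, 3, -4, -4)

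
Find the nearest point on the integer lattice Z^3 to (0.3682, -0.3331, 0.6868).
(0, 0, 1)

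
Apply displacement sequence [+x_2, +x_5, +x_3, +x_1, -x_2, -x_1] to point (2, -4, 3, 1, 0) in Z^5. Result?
(2, -4, 4, 1, 1)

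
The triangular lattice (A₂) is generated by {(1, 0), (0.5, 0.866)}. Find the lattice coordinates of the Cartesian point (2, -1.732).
3b₁ - 2b₂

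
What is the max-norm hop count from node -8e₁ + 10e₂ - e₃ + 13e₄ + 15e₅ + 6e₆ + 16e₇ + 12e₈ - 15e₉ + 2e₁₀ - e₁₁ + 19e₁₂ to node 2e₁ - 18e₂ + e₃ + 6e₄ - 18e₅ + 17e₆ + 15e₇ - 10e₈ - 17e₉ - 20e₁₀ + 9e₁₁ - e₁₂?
33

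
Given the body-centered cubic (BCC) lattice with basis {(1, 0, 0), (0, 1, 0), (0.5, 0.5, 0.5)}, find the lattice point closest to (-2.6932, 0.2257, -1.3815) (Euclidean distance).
(-2.5, 0.5, -1.5)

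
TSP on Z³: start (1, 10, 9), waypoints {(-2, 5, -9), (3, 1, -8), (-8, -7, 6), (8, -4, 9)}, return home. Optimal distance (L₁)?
112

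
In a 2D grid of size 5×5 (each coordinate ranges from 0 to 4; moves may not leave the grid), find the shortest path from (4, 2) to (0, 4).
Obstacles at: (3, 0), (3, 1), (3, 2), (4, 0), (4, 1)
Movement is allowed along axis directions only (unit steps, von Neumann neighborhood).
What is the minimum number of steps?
6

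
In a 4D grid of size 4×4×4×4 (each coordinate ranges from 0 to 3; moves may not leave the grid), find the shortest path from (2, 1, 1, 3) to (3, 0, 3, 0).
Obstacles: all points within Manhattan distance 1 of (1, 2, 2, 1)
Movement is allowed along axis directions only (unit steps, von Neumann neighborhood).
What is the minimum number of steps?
7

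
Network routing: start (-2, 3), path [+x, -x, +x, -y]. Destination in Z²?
(-1, 2)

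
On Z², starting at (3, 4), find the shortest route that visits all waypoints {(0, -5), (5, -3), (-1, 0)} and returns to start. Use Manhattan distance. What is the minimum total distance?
30
(one optimal route: (3, 4) → (5, -3) → (0, -5) → (-1, 0) → (3, 4))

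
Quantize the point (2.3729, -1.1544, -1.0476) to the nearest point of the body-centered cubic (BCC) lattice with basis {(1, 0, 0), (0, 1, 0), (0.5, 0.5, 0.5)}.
(2, -1, -1)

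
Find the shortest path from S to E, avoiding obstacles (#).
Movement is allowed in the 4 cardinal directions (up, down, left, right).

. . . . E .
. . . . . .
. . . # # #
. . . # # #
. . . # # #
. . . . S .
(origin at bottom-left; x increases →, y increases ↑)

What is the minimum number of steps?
9
(one shortest path: (4, 0) → (3, 0) → (2, 0) → (2, 1) → (2, 2) → (2, 3) → (2, 4) → (3, 4) → (4, 4) → (4, 5))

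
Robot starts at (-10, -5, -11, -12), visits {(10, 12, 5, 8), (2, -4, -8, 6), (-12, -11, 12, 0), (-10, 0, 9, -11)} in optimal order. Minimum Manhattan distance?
139
(one optimal route: (-10, -5, -11, -12) → (-10, 0, 9, -11) → (-12, -11, 12, 0) → (2, -4, -8, 6) → (10, 12, 5, 8))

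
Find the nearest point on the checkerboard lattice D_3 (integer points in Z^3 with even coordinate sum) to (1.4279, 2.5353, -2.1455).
(1, 3, -2)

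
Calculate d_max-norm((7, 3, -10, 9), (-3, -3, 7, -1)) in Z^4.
17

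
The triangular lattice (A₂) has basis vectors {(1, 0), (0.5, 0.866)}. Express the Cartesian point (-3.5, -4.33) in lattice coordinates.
-b₁ - 5b₂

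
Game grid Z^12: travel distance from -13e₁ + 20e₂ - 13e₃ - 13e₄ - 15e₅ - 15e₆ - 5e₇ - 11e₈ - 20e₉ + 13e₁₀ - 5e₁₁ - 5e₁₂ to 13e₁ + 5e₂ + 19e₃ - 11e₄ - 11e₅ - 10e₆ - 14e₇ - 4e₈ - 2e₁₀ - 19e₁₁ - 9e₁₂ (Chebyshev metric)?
32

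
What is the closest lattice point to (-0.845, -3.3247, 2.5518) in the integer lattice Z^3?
(-1, -3, 3)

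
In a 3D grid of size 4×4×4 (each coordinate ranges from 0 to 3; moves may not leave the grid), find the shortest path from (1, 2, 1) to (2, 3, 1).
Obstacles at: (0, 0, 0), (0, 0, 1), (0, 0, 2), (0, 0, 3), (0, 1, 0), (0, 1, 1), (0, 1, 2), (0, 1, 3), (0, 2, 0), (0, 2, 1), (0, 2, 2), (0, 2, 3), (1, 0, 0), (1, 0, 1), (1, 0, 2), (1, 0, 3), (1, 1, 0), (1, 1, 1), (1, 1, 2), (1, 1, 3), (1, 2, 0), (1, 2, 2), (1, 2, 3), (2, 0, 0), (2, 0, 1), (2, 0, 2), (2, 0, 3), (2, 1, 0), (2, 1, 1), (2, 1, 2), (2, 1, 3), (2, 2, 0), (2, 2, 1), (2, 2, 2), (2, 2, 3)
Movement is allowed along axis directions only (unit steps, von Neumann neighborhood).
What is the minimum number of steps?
2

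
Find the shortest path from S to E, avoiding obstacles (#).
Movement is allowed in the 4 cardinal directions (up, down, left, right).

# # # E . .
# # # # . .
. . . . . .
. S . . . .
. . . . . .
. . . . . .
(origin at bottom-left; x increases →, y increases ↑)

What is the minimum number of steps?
7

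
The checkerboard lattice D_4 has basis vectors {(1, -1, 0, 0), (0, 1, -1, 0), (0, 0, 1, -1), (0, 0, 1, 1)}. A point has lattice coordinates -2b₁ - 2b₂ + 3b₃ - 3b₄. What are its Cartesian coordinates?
(-2, 0, 2, -6)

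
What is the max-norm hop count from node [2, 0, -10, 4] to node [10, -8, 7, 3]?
17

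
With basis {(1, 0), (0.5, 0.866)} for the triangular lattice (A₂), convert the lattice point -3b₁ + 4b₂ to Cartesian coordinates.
(-1, 3.464)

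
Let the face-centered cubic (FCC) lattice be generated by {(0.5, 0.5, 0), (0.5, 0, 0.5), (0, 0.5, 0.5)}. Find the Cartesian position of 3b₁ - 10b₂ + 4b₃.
(-3.5, 3.5, -3)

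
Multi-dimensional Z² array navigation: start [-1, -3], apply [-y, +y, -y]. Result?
(-1, -4)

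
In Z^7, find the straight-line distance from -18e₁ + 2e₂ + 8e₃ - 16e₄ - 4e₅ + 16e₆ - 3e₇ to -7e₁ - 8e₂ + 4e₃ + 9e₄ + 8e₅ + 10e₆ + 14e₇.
36.4829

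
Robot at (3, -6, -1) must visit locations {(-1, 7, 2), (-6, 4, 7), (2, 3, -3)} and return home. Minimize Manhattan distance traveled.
64
(one optimal route: (3, -6, -1) → (-1, 7, 2) → (-6, 4, 7) → (2, 3, -3) → (3, -6, -1))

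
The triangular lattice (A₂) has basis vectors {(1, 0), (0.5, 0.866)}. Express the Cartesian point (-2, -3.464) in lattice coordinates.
-4b₂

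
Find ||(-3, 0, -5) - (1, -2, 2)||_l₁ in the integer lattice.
13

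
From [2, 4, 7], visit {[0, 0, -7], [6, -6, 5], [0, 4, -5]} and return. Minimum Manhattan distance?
60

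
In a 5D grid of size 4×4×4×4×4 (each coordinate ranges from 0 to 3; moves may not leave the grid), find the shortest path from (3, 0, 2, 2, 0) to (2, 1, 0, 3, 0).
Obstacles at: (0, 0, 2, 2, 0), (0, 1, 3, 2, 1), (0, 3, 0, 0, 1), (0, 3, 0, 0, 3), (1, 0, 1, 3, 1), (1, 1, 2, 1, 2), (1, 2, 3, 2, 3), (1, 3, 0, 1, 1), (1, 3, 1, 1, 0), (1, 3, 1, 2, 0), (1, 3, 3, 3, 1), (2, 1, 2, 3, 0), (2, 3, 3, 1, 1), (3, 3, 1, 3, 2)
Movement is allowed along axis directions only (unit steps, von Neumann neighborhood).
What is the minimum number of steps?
5
(one shortest path: (3, 0, 2, 2, 0) → (2, 0, 2, 2, 0) → (2, 1, 2, 2, 0) → (2, 1, 1, 2, 0) → (2, 1, 0, 2, 0) → (2, 1, 0, 3, 0))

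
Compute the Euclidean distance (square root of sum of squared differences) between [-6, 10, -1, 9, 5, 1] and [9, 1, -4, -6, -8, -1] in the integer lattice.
26.7021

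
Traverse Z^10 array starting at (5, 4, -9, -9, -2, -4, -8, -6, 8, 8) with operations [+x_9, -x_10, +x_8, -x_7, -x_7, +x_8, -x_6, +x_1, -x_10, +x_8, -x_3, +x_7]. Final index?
(6, 4, -10, -9, -2, -5, -9, -3, 9, 6)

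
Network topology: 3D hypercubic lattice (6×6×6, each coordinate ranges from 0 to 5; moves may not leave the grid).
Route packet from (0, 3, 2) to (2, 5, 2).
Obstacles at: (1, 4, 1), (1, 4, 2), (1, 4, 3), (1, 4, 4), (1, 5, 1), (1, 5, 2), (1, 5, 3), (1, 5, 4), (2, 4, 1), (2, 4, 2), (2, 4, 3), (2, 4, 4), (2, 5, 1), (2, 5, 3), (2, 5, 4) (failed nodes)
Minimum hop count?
6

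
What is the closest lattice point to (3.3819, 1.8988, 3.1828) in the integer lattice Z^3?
(3, 2, 3)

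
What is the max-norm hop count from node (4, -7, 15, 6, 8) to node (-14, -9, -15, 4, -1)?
30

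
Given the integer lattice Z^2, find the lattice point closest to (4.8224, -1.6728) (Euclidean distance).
(5, -2)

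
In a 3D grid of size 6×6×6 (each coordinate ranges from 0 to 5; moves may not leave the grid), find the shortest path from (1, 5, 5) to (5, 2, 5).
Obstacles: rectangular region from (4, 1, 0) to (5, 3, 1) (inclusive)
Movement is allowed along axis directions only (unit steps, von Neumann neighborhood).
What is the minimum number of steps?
7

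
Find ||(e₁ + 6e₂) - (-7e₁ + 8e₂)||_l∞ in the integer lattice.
8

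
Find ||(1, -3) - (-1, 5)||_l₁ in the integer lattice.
10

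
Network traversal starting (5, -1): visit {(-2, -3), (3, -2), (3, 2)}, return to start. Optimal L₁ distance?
24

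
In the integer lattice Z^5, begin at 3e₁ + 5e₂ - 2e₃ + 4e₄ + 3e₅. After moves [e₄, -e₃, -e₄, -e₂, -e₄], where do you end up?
(3, 4, -3, 3, 3)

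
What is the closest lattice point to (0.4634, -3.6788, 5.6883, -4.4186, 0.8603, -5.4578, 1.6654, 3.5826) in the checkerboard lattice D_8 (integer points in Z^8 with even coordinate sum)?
(0, -4, 6, -4, 1, -5, 2, 4)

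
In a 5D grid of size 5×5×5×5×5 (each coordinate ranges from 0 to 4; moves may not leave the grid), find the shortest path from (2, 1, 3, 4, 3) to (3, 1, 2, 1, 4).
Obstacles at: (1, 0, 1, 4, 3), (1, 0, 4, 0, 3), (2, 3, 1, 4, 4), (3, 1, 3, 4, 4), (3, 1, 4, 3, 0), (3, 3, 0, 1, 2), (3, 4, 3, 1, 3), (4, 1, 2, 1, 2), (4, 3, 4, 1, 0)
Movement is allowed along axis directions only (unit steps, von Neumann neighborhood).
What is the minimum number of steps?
6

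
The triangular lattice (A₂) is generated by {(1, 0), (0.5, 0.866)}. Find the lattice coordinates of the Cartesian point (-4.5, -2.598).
-3b₁ - 3b₂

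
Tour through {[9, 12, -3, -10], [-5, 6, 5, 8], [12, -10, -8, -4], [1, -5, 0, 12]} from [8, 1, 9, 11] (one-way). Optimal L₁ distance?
127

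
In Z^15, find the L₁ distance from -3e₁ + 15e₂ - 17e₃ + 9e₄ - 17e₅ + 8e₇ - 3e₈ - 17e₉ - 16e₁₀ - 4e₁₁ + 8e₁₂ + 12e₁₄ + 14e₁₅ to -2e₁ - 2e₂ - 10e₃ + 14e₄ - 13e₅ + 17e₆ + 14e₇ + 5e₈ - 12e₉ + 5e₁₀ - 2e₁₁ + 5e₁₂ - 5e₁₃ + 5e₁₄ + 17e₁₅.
111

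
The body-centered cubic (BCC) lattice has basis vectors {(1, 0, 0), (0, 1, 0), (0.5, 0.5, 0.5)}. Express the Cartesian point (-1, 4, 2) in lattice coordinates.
-3b₁ + 2b₂ + 4b₃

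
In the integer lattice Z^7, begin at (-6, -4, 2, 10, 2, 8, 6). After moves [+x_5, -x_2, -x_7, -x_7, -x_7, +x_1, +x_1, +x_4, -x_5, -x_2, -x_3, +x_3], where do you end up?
(-4, -6, 2, 11, 2, 8, 3)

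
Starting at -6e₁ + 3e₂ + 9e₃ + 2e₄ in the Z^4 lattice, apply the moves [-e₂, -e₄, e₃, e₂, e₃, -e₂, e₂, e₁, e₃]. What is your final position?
(-5, 3, 12, 1)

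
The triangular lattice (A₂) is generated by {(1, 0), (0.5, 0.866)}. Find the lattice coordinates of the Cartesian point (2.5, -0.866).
3b₁ - b₂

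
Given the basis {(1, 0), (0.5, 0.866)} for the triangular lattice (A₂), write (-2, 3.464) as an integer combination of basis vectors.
-4b₁ + 4b₂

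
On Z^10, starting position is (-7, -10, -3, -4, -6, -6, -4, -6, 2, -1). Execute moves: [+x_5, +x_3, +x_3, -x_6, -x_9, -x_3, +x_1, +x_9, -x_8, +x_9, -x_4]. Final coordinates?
(-6, -10, -2, -5, -5, -7, -4, -7, 3, -1)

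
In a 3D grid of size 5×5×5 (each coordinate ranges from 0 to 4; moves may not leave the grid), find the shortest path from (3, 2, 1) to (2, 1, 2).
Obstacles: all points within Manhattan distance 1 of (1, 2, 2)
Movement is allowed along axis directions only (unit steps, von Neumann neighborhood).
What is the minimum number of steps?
3
(one shortest path: (3, 2, 1) → (2, 2, 1) → (2, 1, 1) → (2, 1, 2))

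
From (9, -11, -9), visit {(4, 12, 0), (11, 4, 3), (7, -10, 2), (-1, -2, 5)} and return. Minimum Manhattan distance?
104
(one optimal route: (9, -11, -9) → (11, 4, 3) → (4, 12, 0) → (-1, -2, 5) → (7, -10, 2) → (9, -11, -9))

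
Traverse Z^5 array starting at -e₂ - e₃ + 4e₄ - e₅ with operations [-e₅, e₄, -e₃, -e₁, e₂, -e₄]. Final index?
(-1, 0, -2, 4, -2)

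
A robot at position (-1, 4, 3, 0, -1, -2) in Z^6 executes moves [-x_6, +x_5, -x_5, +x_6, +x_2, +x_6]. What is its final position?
(-1, 5, 3, 0, -1, -1)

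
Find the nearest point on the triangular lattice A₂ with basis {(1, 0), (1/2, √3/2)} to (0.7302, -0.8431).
(0.5, -0.866)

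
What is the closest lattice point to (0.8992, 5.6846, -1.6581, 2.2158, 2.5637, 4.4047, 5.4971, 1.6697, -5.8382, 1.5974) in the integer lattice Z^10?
(1, 6, -2, 2, 3, 4, 5, 2, -6, 2)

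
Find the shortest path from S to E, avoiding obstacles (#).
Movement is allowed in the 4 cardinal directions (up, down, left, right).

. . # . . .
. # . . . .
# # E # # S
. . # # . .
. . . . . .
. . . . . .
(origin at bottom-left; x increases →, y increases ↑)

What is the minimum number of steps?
5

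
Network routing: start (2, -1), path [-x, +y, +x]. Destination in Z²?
(2, 0)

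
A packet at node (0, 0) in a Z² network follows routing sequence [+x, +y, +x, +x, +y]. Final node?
(3, 2)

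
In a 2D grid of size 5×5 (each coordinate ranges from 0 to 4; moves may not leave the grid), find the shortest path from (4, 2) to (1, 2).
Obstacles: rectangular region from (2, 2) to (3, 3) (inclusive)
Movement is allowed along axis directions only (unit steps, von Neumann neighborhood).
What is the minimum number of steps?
5
(one shortest path: (4, 2) → (4, 1) → (3, 1) → (2, 1) → (1, 1) → (1, 2))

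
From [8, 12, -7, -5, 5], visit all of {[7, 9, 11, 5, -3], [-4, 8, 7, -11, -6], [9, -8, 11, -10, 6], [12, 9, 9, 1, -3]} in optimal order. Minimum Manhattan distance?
129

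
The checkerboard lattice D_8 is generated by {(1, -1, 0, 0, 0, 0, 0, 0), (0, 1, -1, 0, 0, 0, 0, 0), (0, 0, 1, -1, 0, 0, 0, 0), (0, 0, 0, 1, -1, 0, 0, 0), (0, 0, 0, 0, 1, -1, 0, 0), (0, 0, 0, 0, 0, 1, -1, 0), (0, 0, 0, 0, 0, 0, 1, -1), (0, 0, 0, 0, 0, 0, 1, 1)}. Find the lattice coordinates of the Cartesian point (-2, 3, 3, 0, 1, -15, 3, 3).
-2b₁ + b₂ + 4b₃ + 4b₄ + 5b₅ - 10b₆ - 5b₇ - 2b₈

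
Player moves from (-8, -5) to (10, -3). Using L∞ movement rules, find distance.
18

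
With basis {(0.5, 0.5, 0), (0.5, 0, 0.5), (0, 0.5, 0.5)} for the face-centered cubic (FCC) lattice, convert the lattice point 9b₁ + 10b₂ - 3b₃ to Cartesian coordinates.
(9.5, 3, 3.5)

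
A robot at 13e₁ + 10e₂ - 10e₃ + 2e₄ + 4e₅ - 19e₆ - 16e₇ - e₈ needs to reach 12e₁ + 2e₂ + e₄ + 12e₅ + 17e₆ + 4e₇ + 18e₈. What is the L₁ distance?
103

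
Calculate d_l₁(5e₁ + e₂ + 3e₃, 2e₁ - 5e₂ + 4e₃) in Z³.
10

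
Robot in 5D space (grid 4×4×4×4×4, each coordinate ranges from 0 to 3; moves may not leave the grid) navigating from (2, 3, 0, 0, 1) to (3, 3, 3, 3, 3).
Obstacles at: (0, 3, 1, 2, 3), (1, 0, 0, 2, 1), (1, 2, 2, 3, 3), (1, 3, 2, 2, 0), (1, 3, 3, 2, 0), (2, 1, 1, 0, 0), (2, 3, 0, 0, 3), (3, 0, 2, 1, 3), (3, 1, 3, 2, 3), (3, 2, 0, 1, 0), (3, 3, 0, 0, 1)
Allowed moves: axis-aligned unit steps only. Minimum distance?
9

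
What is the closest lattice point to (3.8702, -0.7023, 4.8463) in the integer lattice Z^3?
(4, -1, 5)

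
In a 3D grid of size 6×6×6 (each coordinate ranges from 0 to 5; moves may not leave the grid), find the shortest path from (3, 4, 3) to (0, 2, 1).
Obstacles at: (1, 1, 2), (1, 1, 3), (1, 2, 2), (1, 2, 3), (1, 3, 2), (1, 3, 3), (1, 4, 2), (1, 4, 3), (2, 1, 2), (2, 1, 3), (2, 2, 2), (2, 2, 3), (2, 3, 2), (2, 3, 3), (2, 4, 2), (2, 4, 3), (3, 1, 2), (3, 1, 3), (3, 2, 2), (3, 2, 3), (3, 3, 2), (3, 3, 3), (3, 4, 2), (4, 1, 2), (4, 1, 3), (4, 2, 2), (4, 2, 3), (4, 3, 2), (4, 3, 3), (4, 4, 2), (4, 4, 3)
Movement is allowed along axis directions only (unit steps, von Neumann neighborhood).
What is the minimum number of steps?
9
(one shortest path: (3, 4, 3) → (3, 5, 3) → (2, 5, 3) → (1, 5, 3) → (0, 5, 3) → (0, 4, 3) → (0, 3, 3) → (0, 2, 3) → (0, 2, 2) → (0, 2, 1))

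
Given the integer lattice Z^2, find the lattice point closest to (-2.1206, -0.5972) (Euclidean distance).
(-2, -1)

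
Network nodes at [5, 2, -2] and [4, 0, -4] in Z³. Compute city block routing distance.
5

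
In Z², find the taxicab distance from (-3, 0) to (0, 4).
7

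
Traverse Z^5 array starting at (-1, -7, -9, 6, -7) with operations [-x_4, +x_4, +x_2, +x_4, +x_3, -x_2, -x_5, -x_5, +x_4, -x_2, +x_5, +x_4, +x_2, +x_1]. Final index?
(0, -7, -8, 9, -8)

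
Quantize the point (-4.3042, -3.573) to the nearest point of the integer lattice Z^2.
(-4, -4)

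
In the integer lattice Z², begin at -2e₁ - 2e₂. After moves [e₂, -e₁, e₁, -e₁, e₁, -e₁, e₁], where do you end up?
(-2, -1)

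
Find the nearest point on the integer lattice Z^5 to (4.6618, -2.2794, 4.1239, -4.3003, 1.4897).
(5, -2, 4, -4, 1)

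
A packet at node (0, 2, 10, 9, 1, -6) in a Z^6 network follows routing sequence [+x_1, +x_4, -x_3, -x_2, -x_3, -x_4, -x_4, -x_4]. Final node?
(1, 1, 8, 7, 1, -6)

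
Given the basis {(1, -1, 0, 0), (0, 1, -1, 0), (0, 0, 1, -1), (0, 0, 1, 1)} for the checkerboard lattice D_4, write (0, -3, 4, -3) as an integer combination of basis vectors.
-3b₂ + 2b₃ - b₄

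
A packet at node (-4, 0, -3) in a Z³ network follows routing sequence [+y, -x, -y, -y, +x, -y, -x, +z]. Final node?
(-5, -2, -2)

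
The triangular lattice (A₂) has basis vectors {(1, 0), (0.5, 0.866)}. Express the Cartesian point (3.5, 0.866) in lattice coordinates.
3b₁ + b₂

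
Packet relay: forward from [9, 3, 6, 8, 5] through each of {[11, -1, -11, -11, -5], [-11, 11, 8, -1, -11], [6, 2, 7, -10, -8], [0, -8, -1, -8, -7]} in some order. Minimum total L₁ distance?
149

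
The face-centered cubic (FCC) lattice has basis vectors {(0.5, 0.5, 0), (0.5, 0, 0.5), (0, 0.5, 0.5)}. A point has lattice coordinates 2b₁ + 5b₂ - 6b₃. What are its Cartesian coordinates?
(3.5, -2, -0.5)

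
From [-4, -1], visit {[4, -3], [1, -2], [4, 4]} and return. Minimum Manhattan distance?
30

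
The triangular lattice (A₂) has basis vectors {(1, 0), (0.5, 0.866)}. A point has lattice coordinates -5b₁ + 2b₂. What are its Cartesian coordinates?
(-4, 1.732)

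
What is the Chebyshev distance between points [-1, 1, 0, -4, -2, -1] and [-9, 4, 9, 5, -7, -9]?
9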